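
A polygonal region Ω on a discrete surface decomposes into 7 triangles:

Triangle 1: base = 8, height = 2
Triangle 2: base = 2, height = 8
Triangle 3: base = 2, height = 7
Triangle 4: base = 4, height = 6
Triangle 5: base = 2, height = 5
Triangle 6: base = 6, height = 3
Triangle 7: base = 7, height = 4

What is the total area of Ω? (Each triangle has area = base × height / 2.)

(1/2)×8×2 + (1/2)×2×8 + (1/2)×2×7 + (1/2)×4×6 + (1/2)×2×5 + (1/2)×6×3 + (1/2)×7×4 = 63.0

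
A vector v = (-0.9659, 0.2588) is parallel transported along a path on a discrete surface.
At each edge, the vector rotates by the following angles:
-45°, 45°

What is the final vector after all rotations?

Total rotation: (-45°) + 45° = 0°. Final vector: (-0.9659, 0.2588)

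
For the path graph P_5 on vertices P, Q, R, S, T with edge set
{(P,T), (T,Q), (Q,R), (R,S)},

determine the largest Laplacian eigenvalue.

The path graph P_n has Laplacian eigenvalues λ_k = 2 − 2cos(kπ/n), k = 0, 1, …, n−1. Here n = 5:
k=0: 2 − 2cos(0) = 0.0; k=1: 2 − 2cos(π/5) = 0.382; k=2: 2 − 2cos(2π/5) = 1.382; k=3: 2 − 2cos(3π/5) = 2.618; k=4: 2 − 2cos(4π/5) = 3.618.
Laplacian eigenvalues: [0.0, 0.382, 1.382, 2.618, 3.618]. Largest eigenvalue (spectral radius) = 3.618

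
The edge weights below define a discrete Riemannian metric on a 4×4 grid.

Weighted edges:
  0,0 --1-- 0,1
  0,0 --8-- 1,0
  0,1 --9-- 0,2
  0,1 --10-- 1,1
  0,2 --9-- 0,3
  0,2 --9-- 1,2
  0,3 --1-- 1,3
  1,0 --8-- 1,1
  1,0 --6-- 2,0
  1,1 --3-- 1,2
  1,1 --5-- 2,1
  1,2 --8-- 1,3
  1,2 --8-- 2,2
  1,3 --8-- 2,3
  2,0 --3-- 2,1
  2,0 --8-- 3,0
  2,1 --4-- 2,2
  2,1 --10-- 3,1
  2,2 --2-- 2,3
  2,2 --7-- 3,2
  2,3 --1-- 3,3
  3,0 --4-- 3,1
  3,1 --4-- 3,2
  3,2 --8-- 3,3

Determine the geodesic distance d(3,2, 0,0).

Shortest path: 3,2 → 2,2 → 2,1 → 1,1 → 0,1 → 0,0, total weight = 27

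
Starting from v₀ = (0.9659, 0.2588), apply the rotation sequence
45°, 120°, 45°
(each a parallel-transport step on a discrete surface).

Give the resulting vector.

Total rotation: 45° + 120° + 45° = 210° ≡ -150° (mod 360°). Final vector: (-0.7071, -0.7071)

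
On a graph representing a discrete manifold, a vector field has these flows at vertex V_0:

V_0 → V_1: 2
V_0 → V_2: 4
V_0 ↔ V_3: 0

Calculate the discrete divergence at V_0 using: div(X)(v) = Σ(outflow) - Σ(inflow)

Divergence = sum of outgoing flows = 2 + 4 + 0 = 6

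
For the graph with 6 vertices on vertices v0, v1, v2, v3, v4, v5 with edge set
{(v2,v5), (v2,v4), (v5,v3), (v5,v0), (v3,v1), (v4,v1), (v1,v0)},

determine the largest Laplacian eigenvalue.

Degrees: deg(v0) = 2, deg(v1) = 3, deg(v2) = 2, deg(v3) = 2, deg(v4) = 2, deg(v5) = 3.
L = D − A with rows/columns ordered (v0, v1, v2, v3, v4, v5):
  [ 2, -1,  0,  0,  0, -1]
  [-1,  3,  0, -1, -1,  0]
  [ 0,  0,  2,  0, -1, -1]
  [ 0, -1,  0,  2,  0, -1]
  [ 0, -1, -1,  0,  2,  0]
  [-1,  0, -1, -1,  0,  3]
Characteristic polynomial: det(λI − L) = λ(λ² − 6λ + 6)(λ − 2)²(λ − 4).
Roots: λ = 0; (λ² − 6λ + 6) = 0 ⇒ λ = 3 ± √3 ≈ 1.2679, 4.7321; (λ − 2) = 0 ⇒ λ = 2 (multiplicity 2); (λ − 4) = 0 ⇒ λ = 4.
(Check: the roots sum (with multiplicity) to 14, matching trace L = Σdeg = 2·7 = 14.)
Laplacian eigenvalues: [0.0, 1.2679, 2.0, 2.0, 4.0, 4.7321]. Largest eigenvalue (spectral radius) = 4.7321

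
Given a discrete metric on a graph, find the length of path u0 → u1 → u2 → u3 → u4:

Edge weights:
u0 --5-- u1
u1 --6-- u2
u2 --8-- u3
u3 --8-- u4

Arc length = 5 + 6 + 8 + 8 = 27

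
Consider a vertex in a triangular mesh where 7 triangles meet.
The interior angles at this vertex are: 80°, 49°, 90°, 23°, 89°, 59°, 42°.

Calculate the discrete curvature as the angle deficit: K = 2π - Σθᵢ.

Sum of angles = 432°. K = 360° - 432° = -72° = -2π/5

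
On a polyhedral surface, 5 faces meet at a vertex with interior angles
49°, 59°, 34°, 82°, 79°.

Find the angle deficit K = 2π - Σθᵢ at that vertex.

Sum of angles = 303°. K = 360° - 303° = 57° = 19π/60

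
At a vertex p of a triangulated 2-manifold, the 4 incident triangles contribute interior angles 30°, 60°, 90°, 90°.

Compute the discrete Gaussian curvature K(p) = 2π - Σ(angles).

Sum of angles = 270°. K = 360° - 270° = 90°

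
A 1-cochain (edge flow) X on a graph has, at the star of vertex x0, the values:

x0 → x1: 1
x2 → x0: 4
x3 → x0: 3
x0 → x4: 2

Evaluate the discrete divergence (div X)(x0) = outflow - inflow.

Divergence = sum of outgoing flows = 1 + (-4) + (-3) + 2 = -4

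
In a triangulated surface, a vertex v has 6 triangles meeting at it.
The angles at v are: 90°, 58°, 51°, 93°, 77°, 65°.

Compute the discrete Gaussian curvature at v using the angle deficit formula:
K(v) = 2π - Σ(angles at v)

Sum of angles = 434°. K = 360° - 434° = -74° = -37π/90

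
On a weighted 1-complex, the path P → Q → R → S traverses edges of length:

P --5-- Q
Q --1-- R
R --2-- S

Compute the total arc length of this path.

Arc length = 5 + 1 + 2 = 8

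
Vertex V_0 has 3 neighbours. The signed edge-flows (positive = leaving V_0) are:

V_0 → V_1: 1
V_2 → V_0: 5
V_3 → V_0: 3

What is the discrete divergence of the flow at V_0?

Divergence = sum of outgoing flows = 1 + (-5) + (-3) = -7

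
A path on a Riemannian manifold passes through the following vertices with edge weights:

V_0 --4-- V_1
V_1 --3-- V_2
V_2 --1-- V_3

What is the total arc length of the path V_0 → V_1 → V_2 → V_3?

Arc length = 4 + 3 + 1 = 8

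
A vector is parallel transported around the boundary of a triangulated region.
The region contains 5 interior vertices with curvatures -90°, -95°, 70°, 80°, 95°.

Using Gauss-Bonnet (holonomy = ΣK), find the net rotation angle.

Holonomy = total enclosed curvature = (-90°) + (-95°) + 70° + 80° + 95° = 60°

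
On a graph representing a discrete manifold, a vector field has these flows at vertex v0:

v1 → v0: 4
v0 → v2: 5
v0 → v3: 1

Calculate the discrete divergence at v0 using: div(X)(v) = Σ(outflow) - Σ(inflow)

Divergence = sum of outgoing flows = (-4) + 5 + 1 = 2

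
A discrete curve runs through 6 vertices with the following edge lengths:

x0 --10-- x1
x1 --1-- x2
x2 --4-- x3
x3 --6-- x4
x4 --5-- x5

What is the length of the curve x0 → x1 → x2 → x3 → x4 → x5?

Arc length = 10 + 1 + 4 + 6 + 5 = 26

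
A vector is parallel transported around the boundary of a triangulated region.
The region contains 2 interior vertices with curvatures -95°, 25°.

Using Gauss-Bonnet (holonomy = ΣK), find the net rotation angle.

Holonomy = total enclosed curvature = (-95°) + 25° = -70°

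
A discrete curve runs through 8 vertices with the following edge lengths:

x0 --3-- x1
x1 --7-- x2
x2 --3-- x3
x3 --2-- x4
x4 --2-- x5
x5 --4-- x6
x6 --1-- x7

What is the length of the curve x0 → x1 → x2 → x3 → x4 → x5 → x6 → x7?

Arc length = 3 + 7 + 3 + 2 + 2 + 4 + 1 = 22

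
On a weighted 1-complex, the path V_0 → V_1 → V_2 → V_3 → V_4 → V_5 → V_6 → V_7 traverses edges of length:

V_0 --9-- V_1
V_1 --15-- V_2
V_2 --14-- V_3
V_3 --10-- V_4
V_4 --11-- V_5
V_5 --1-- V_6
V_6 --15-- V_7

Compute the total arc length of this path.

Arc length = 9 + 15 + 14 + 10 + 11 + 1 + 15 = 75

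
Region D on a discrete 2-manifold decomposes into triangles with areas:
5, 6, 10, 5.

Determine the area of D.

5 + 6 + 10 + 5 = 26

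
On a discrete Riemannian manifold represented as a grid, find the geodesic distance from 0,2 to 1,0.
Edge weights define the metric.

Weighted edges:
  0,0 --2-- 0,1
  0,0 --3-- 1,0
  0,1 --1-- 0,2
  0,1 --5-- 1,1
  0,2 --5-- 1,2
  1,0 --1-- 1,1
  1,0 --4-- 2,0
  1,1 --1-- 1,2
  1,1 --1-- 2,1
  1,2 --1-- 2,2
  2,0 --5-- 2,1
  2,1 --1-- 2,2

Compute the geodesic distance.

Shortest path: 0,2 → 0,1 → 0,0 → 1,0, total weight = 6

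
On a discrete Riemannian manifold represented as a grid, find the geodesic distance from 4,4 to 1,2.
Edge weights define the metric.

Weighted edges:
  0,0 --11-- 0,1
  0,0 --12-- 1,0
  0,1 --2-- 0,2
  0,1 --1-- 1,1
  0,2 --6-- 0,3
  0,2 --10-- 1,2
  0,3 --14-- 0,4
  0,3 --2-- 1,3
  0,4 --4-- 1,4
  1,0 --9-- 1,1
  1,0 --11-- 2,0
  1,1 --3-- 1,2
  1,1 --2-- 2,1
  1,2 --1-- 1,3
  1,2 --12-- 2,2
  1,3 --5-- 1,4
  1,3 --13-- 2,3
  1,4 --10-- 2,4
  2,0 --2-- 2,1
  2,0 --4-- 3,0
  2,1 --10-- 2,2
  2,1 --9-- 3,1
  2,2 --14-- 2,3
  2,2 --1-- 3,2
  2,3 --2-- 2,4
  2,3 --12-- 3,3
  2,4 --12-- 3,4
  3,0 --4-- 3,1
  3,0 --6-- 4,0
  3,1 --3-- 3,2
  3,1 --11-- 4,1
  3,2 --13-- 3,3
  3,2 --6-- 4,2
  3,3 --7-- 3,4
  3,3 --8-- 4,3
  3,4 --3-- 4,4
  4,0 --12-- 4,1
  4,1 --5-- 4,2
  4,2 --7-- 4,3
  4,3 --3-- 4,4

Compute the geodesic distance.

Shortest path: 4,4 → 4,3 → 4,2 → 3,2 → 2,2 → 1,2, total weight = 29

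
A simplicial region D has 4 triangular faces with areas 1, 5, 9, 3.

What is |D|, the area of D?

1 + 5 + 9 + 3 = 18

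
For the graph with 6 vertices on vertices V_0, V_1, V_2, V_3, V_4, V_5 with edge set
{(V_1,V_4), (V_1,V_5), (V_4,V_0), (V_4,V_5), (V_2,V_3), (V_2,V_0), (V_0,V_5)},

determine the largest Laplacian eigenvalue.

Degrees: deg(V_0) = 3, deg(V_1) = 2, deg(V_2) = 2, deg(V_3) = 1, deg(V_4) = 3, deg(V_5) = 3.
L = D − A with rows/columns ordered (V_0, V_1, V_2, V_3, V_4, V_5):
  [ 3,  0, -1,  0, -1, -1]
  [ 0,  2,  0,  0, -1, -1]
  [-1,  0,  2, -1,  0,  0]
  [ 0,  0, -1,  1,  0,  0]
  [-1, -1,  0,  0,  3, -1]
  [-1, -1,  0,  0, -1,  3]
Characteristic polynomial: det(λI − L) = λ(λ² − 5λ + 2)(λ − 2)(λ − 3)(λ − 4).
Roots: λ = 0; (λ² − 5λ + 2) = 0 ⇒ λ = (5 ± √17)/2 ≈ 0.4384, 4.5616; (λ − 2) = 0 ⇒ λ = 2; (λ − 3) = 0 ⇒ λ = 3; (λ − 4) = 0 ⇒ λ = 4.
(Check: the roots sum (with multiplicity) to 14, matching trace L = Σdeg = 2·7 = 14.)
Laplacian eigenvalues: [0.0, 0.4384, 2.0, 3.0, 4.0, 4.5616]. Largest eigenvalue (spectral radius) = 4.5616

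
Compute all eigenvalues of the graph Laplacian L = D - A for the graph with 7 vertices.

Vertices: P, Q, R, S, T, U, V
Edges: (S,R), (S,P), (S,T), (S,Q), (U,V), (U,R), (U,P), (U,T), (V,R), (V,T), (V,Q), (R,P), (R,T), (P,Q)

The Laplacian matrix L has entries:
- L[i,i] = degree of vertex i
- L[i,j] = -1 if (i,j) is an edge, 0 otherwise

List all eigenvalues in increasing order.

Degrees: deg(P) = 4, deg(Q) = 3, deg(R) = 5, deg(S) = 4, deg(T) = 4, deg(U) = 4, deg(V) = 4.
L = D − A with rows/columns ordered (P, Q, R, S, T, U, V):
  [ 4, -1, -1, -1,  0, -1,  0]
  [-1,  3,  0, -1,  0,  0, -1]
  [-1,  0,  5, -1, -1, -1, -1]
  [-1, -1, -1,  4, -1,  0,  0]
  [ 0,  0, -1, -1,  4, -1, -1]
  [-1,  0, -1,  0, -1,  4, -1]
  [ 0, -1, -1,  0, -1, -1,  4]
Characteristic polynomial: det(λI − L) = λ(λ² − 8λ + 14)(λ² − 10λ + 23)(λ − 4)(λ − 6).
Roots: λ = 0; (λ² − 8λ + 14) = 0 ⇒ λ = 4 ± √2 ≈ 2.5858, 5.4142; (λ² − 10λ + 23) = 0 ⇒ λ = 5 ± √2 ≈ 3.5858, 6.4142; (λ − 4) = 0 ⇒ λ = 4; (λ − 6) = 0 ⇒ λ = 6.
(Check: the roots sum (with multiplicity) to 28, matching trace L = Σdeg = 2·14 = 28.)
Laplacian eigenvalues (increasing order): [0.0, 2.5858, 3.5858, 4.0, 5.4142, 6.0, 6.4142]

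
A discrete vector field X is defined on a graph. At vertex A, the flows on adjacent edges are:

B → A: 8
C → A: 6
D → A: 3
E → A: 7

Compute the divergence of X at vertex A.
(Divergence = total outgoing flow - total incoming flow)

Divergence = sum of outgoing flows = (-8) + (-6) + (-3) + (-7) = -24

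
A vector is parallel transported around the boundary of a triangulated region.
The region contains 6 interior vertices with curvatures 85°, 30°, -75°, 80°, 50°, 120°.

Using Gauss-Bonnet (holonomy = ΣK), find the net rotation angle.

Holonomy = total enclosed curvature = 85° + 30° + (-75°) + 80° + 50° + 120° = 290°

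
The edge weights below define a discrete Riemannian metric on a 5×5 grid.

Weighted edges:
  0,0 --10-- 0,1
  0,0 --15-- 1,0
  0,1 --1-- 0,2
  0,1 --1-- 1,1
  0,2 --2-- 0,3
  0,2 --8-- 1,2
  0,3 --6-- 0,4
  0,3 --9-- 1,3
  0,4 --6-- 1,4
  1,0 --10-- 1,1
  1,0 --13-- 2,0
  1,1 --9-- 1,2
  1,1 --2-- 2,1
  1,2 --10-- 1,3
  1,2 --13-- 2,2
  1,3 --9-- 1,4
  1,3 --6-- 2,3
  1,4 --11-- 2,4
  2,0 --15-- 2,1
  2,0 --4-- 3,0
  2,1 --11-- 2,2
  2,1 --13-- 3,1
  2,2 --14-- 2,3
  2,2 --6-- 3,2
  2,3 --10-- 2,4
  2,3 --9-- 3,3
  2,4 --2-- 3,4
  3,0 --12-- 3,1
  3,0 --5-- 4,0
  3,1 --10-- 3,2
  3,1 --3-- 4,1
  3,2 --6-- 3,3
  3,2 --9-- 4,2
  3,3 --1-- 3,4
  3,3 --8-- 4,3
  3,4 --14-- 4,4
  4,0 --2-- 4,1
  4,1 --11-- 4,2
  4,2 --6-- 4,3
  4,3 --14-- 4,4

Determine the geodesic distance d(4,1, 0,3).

Shortest path: 4,1 → 3,1 → 2,1 → 1,1 → 0,1 → 0,2 → 0,3, total weight = 22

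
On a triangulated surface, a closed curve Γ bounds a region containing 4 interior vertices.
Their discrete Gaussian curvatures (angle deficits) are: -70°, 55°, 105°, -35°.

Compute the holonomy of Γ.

Holonomy = total enclosed curvature = (-70°) + 55° + 105° + (-35°) = 55°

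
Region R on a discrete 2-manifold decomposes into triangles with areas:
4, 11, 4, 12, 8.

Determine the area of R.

4 + 11 + 4 + 12 + 8 = 39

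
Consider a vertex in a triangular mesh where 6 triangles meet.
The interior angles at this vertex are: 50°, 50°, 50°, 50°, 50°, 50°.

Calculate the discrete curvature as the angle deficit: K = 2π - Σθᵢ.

Sum of angles = 300°. K = 360° - 300° = 60°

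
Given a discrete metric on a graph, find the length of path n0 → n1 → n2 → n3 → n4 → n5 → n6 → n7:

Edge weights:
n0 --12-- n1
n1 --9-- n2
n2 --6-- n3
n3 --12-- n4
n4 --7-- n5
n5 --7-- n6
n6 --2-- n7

Arc length = 12 + 9 + 6 + 12 + 7 + 7 + 2 = 55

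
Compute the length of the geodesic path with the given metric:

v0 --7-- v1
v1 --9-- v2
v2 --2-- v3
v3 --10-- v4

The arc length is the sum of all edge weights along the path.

Arc length = 7 + 9 + 2 + 10 = 28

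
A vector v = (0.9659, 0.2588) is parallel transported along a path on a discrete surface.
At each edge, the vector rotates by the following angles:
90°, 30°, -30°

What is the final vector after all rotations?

Total rotation: 90° + 30° + (-30°) = 90°. Final vector: (-0.2588, 0.9659)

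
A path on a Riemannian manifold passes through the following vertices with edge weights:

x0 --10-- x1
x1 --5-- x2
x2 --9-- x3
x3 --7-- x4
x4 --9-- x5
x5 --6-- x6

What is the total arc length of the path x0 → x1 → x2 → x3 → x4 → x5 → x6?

Arc length = 10 + 5 + 9 + 7 + 9 + 6 = 46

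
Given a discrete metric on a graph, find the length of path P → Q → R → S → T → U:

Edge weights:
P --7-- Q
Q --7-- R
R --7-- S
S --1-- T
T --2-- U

Arc length = 7 + 7 + 7 + 1 + 2 = 24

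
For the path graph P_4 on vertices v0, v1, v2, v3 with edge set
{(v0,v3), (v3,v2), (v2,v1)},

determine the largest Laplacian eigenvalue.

The path graph P_n has Laplacian eigenvalues λ_k = 2 − 2cos(kπ/n), k = 0, 1, …, n−1. Here n = 4:
k=0: 2 − 2cos(0) = 0.0; k=1: 2 − 2cos(π/4) = 0.5858; k=2: 2 − 2cos(π/2) = 2.0; k=3: 2 − 2cos(3π/4) = 3.4142.
Laplacian eigenvalues: [0.0, 0.5858, 2.0, 3.4142]. Largest eigenvalue (spectral radius) = 3.4142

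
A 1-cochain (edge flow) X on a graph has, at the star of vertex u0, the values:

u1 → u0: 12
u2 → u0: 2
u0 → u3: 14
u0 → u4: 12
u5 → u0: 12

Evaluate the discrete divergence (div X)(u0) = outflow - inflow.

Divergence = sum of outgoing flows = (-12) + (-2) + 14 + 12 + (-12) = 0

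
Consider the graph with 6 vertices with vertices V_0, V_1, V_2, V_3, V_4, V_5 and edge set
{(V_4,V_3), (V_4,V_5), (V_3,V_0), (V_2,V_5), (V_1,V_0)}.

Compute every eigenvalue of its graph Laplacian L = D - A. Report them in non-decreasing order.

Degrees: deg(V_0) = 2, deg(V_1) = 1, deg(V_2) = 1, deg(V_3) = 2, deg(V_4) = 2, deg(V_5) = 2.
L = D − A with rows/columns ordered (V_0, V_1, V_2, V_3, V_4, V_5):
  [ 2, -1,  0, -1,  0,  0]
  [-1,  1,  0,  0,  0,  0]
  [ 0,  0,  1,  0,  0, -1]
  [-1,  0,  0,  2, -1,  0]
  [ 0,  0,  0, -1,  2, -1]
  [ 0,  0, -1,  0, -1,  2]
Characteristic polynomial: det(λI − L) = λ(λ² − 4λ + 1)(λ − 1)(λ − 2)(λ − 3).
Roots: λ = 0; (λ² − 4λ + 1) = 0 ⇒ λ = 2 ± √3 ≈ 0.2679, 3.7321; (λ − 1) = 0 ⇒ λ = 1; (λ − 2) = 0 ⇒ λ = 2; (λ − 3) = 0 ⇒ λ = 3.
(Check: the roots sum (with multiplicity) to 10, matching trace L = Σdeg = 2·5 = 10.)
Laplacian eigenvalues (increasing order): [0.0, 0.2679, 1.0, 2.0, 3.0, 3.7321]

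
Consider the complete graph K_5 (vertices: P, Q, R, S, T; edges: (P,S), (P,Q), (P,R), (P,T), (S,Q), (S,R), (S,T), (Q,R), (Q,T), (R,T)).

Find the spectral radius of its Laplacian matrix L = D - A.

For the complete graph K_n, L = nI − J (J = all-ones matrix). J has eigenvalues n (once, eigenvector 𝟙) and 0 (multiplicity n−1), so L has eigenvalues 0 (once) and n (multiplicity n−1). Here n = 5: eigenvalue 0 once and 5 with multiplicity 4.
Laplacian eigenvalues: [0.0, 5.0, 5.0, 5.0, 5.0]. Largest eigenvalue (spectral radius) = 5.0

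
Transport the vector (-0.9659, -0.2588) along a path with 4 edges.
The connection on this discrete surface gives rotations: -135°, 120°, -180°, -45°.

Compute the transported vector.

Total rotation: (-135°) + 120° + (-180°) + (-45°) = -240° ≡ 120° (mod 360°). Final vector: (0.7071, -0.7071)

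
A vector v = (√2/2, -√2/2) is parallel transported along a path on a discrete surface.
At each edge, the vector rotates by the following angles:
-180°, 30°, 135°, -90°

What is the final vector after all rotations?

Total rotation: (-180°) + 30° + 135° + (-90°) = -105°. Final vector: (-0.8660, -0.5000)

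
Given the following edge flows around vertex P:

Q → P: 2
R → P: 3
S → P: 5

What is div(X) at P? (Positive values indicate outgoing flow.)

Divergence = sum of outgoing flows = (-2) + (-3) + (-5) = -10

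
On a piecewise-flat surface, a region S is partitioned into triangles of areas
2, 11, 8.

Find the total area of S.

2 + 11 + 8 = 21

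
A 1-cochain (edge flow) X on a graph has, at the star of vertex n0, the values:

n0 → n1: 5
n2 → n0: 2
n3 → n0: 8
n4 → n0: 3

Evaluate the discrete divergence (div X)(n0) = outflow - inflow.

Divergence = sum of outgoing flows = 5 + (-2) + (-8) + (-3) = -8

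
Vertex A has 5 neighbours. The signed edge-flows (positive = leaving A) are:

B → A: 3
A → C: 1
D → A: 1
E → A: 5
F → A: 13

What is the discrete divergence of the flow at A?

Divergence = sum of outgoing flows = (-3) + 1 + (-1) + (-5) + (-13) = -21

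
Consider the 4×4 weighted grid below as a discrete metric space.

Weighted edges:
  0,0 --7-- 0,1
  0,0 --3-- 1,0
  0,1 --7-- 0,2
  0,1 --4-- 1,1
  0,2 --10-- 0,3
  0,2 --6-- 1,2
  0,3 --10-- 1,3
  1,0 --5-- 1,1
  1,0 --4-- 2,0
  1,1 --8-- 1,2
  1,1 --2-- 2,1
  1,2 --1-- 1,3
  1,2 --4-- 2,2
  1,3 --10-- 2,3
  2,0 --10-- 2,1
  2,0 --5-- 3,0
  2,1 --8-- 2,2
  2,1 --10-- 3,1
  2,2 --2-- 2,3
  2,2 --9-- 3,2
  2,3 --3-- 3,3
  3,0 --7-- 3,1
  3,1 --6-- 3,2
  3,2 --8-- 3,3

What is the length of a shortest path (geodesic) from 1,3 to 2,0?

Shortest path: 1,3 → 1,2 → 1,1 → 1,0 → 2,0, total weight = 18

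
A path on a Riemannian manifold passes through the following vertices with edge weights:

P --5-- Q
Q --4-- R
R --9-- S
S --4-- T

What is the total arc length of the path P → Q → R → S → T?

Arc length = 5 + 4 + 9 + 4 = 22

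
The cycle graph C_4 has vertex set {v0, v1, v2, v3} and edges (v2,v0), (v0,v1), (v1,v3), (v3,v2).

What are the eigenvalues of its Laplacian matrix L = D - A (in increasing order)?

The cycle graph C_n has Laplacian eigenvalues λ_k = 2 − 2cos(2πk/n), k = 0, 1, …, n−1. Here n = 4:
k=0: 2 − 2cos(0) = 0.0; k=1: 2 − 2cos(π/2) = 2.0; k=2: 2 − 2cos(π) = 4.0; k=3: 2 − 2cos(3π/2) = 2.0.
Laplacian eigenvalues (increasing order): [0.0, 2.0, 2.0, 4.0]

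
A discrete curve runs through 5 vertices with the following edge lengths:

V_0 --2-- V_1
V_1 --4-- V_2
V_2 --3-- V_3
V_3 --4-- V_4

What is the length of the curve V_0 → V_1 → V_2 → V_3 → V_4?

Arc length = 2 + 4 + 3 + 4 = 13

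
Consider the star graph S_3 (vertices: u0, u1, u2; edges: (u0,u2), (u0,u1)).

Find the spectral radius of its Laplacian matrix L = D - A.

The star S_3 is the complete bipartite graph K_{1,2} (one hub of degree 2, 2 leaves of degree 1). The Laplacian spectrum of K_{p,q} is 0, p (multiplicity q−1), q (multiplicity p−1), p+q. With p = 1, q = 2: 0 once, 1 with multiplicity 1, and 3 once. (Check: trace L = sum of degrees = 4 = 1·1 + 3.)
Laplacian eigenvalues: [0.0, 1.0, 3.0]. Largest eigenvalue (spectral radius) = 3.0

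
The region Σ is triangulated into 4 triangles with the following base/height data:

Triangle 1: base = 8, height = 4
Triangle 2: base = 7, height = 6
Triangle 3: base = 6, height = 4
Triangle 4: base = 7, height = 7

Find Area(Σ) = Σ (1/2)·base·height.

(1/2)×8×4 + (1/2)×7×6 + (1/2)×6×4 + (1/2)×7×7 = 73.5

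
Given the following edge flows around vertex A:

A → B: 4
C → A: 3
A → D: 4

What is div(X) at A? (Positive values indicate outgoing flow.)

Divergence = sum of outgoing flows = 4 + (-3) + 4 = 5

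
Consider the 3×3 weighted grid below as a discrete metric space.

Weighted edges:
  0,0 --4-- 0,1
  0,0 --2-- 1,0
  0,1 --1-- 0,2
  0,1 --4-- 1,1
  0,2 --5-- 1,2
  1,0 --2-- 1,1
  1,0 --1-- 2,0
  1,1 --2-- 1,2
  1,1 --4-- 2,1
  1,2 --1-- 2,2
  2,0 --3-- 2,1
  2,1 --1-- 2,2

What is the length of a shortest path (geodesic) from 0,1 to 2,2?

Shortest path: 0,1 → 0,2 → 1,2 → 2,2, total weight = 7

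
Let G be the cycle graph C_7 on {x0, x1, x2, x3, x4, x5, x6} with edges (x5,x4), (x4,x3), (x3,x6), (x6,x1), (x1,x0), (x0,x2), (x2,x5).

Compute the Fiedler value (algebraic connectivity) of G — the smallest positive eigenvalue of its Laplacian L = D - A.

The cycle graph C_n has Laplacian eigenvalues λ_k = 2 − 2cos(2πk/n), k = 0, 1, …, n−1. Here n = 7:
k=0: 2 − 2cos(0) = 0.0; k=1: 2 − 2cos(2π/7) = 0.753; k=2: 2 − 2cos(4π/7) = 2.445; k=3: 2 − 2cos(6π/7) = 3.8019; k=4: 2 − 2cos(8π/7) = 3.8019; k=5: 2 − 2cos(10π/7) = 2.445; k=6: 2 − 2cos(12π/7) = 0.753.
Laplacian eigenvalues: [0.0, 0.753, 0.753, 2.445, 2.445, 3.8019, 3.8019]. Algebraic connectivity (smallest non-zero eigenvalue) = 0.753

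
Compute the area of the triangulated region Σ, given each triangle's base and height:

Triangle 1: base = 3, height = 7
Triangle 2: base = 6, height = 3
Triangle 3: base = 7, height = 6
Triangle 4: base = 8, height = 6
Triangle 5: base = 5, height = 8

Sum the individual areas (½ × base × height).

(1/2)×3×7 + (1/2)×6×3 + (1/2)×7×6 + (1/2)×8×6 + (1/2)×5×8 = 84.5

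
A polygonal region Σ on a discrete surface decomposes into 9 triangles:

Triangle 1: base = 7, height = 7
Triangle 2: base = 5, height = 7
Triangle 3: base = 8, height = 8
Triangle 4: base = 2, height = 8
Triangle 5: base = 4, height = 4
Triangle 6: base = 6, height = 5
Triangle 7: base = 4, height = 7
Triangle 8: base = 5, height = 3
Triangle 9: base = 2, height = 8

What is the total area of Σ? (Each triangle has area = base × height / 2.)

(1/2)×7×7 + (1/2)×5×7 + (1/2)×8×8 + (1/2)×2×8 + (1/2)×4×4 + (1/2)×6×5 + (1/2)×4×7 + (1/2)×5×3 + (1/2)×2×8 = 134.5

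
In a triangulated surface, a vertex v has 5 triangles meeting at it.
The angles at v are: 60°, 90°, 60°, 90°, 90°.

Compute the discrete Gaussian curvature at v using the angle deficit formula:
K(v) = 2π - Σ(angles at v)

Sum of angles = 390°. K = 360° - 390° = -30°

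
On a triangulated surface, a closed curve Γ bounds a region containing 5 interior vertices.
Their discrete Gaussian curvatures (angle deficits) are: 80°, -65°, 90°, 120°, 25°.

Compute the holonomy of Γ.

Holonomy = total enclosed curvature = 80° + (-65°) + 90° + 120° + 25° = 250°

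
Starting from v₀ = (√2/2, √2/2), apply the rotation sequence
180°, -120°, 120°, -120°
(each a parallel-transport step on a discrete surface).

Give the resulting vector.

Total rotation: 180° + (-120°) + 120° + (-120°) = 60°. Final vector: (-0.2588, 0.9659)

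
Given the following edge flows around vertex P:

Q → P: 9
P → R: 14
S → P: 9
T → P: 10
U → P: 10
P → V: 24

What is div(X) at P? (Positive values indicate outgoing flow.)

Divergence = sum of outgoing flows = (-9) + 14 + (-9) + (-10) + (-10) + 24 = 0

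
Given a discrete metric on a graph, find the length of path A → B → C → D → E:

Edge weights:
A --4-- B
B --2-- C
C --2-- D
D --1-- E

Arc length = 4 + 2 + 2 + 1 = 9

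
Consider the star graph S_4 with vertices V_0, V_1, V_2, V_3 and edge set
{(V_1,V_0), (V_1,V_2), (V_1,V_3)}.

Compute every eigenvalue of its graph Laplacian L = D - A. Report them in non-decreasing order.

The star S_4 is the complete bipartite graph K_{1,3} (one hub of degree 3, 3 leaves of degree 1). The Laplacian spectrum of K_{p,q} is 0, p (multiplicity q−1), q (multiplicity p−1), p+q. With p = 1, q = 3: 0 once, 1 with multiplicity 2, and 4 once. (Check: trace L = sum of degrees = 6 = 2·1 + 4.)
Laplacian eigenvalues (increasing order): [0.0, 1.0, 1.0, 4.0]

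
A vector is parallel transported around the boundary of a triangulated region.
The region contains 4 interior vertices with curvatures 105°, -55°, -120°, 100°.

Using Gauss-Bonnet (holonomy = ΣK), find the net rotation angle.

Holonomy = total enclosed curvature = 105° + (-55°) + (-120°) + 100° = 30°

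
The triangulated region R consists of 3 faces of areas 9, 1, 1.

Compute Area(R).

9 + 1 + 1 = 11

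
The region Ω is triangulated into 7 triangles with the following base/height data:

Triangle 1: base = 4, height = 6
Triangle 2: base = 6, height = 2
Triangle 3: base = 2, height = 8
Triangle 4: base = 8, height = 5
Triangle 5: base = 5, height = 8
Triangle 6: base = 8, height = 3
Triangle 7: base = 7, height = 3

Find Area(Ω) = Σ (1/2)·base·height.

(1/2)×4×6 + (1/2)×6×2 + (1/2)×2×8 + (1/2)×8×5 + (1/2)×5×8 + (1/2)×8×3 + (1/2)×7×3 = 88.5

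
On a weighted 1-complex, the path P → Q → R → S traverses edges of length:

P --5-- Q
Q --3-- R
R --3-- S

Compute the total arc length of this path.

Arc length = 5 + 3 + 3 = 11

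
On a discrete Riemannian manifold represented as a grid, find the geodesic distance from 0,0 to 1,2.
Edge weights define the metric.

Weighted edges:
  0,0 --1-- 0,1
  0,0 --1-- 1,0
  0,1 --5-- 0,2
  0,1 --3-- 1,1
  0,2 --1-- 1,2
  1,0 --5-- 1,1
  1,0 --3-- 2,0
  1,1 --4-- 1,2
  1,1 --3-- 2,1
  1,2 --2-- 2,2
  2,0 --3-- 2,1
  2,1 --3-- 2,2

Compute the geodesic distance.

Shortest path: 0,0 → 0,1 → 0,2 → 1,2, total weight = 7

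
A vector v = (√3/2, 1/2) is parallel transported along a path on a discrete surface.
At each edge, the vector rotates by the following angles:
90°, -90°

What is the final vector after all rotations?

Total rotation: 90° + (-90°) = 0°. Final vector: (0.8660, 0.5000)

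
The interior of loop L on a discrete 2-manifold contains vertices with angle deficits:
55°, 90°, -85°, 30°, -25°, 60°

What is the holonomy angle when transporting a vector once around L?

Holonomy = total enclosed curvature = 55° + 90° + (-85°) + 30° + (-25°) + 60° = 125°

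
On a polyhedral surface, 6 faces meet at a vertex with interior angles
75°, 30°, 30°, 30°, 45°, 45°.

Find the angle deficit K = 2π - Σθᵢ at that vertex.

Sum of angles = 255°. K = 360° - 255° = 105°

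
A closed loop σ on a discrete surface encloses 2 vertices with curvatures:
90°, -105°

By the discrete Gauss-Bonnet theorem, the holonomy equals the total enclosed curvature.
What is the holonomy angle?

Holonomy = total enclosed curvature = 90° + (-105°) = -15°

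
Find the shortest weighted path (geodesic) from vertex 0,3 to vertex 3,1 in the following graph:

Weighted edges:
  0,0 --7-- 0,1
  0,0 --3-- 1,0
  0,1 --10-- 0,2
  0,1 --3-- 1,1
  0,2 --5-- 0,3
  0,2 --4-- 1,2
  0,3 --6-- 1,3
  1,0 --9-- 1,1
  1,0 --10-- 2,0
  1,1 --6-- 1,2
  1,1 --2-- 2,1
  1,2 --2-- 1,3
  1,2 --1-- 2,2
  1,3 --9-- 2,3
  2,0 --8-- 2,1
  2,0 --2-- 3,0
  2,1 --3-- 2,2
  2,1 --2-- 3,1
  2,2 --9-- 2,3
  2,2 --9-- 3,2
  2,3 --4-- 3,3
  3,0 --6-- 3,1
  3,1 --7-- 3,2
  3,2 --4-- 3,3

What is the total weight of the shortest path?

Shortest path: 0,3 → 1,3 → 1,2 → 2,2 → 2,1 → 3,1, total weight = 14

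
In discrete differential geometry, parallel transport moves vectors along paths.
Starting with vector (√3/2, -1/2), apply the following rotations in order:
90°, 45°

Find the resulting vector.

Total rotation: 90° + 45° = 135°. Final vector: (-0.2588, 0.9659)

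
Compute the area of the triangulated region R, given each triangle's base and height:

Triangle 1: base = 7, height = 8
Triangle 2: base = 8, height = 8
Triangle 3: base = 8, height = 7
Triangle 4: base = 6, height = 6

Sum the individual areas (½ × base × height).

(1/2)×7×8 + (1/2)×8×8 + (1/2)×8×7 + (1/2)×6×6 = 106.0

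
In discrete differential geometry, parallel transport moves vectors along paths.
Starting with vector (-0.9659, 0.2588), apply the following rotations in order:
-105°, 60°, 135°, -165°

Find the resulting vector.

Total rotation: (-105°) + 60° + 135° + (-165°) = -75°. Final vector: (0, 1)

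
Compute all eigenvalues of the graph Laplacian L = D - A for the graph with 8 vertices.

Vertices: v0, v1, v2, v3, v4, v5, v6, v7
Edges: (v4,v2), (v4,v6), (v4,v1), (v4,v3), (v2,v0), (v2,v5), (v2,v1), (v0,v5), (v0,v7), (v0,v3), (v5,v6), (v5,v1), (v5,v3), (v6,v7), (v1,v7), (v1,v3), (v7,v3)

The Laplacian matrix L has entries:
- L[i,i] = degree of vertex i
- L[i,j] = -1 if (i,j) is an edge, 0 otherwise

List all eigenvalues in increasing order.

Degrees: deg(v0) = 4, deg(v1) = 5, deg(v2) = 4, deg(v3) = 5, deg(v4) = 4, deg(v5) = 5, deg(v6) = 3, deg(v7) = 4.
L = D − A with rows/columns ordered (v0, v1, v2, v3, v4, v5, v6, v7):
  [ 4,  0, -1, -1,  0, -1,  0, -1]
  [ 0,  5, -1, -1, -1, -1,  0, -1]
  [-1, -1,  4,  0, -1, -1,  0,  0]
  [-1, -1,  0,  5, -1, -1,  0, -1]
  [ 0, -1, -1, -1,  4,  0, -1,  0]
  [-1, -1, -1, -1,  0,  5, -1,  0]
  [ 0,  0,  0,  0, -1, -1,  3, -1]
  [-1, -1,  0, -1,  0,  0, -1,  4]
Characteristic polynomial: det(λI − L) = λ(λ² − 10λ + 20)(λ² − 10λ + 22)(λ − 4)(λ − 5)².
Roots: λ = 0; (λ² − 10λ + 20) = 0 ⇒ λ = 5 ± √5 ≈ 2.7639, 7.2361; (λ² − 10λ + 22) = 0 ⇒ λ = 5 ± √3 ≈ 3.2679, 6.7321; (λ − 4) = 0 ⇒ λ = 4; (λ − 5) = 0 ⇒ λ = 5 (multiplicity 2).
(Check: the roots sum (with multiplicity) to 34, matching trace L = Σdeg = 2·17 = 34.)
Laplacian eigenvalues (increasing order): [0.0, 2.7639, 3.2679, 4.0, 5.0, 5.0, 6.7321, 7.2361]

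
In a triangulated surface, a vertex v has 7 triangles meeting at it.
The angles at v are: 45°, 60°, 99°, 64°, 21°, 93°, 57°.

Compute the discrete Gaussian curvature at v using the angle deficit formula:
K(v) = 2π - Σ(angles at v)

Sum of angles = 439°. K = 360° - 439° = -79° = -79π/180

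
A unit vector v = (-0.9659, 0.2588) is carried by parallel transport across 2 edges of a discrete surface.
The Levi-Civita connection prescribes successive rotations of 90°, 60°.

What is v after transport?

Total rotation: 90° + 60° = 150°. Final vector: (0.7071, -0.7071)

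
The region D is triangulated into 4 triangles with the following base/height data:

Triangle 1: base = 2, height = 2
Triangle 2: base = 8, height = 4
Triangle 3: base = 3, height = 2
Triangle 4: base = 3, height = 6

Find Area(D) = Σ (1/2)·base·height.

(1/2)×2×2 + (1/2)×8×4 + (1/2)×3×2 + (1/2)×3×6 = 30.0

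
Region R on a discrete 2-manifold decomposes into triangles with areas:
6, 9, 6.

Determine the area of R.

6 + 9 + 6 = 21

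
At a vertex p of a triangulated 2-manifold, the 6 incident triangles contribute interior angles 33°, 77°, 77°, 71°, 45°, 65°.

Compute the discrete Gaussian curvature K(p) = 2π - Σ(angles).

Sum of angles = 368°. K = 360° - 368° = -8° = -2π/45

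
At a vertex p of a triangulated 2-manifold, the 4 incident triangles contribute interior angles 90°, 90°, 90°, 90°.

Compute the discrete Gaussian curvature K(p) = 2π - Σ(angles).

Sum of angles = 360°. K = 360° - 360° = 0° = 0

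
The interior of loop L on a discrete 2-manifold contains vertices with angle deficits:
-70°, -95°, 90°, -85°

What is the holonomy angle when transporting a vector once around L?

Holonomy = total enclosed curvature = (-70°) + (-95°) + 90° + (-85°) = -160°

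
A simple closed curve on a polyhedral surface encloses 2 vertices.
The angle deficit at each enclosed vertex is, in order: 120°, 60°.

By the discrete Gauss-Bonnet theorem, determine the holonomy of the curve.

Holonomy = total enclosed curvature = 120° + 60° = 180°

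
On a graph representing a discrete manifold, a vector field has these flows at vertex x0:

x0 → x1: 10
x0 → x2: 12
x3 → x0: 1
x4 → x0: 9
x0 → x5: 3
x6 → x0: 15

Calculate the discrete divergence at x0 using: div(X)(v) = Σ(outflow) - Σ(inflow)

Divergence = sum of outgoing flows = 10 + 12 + (-1) + (-9) + 3 + (-15) = 0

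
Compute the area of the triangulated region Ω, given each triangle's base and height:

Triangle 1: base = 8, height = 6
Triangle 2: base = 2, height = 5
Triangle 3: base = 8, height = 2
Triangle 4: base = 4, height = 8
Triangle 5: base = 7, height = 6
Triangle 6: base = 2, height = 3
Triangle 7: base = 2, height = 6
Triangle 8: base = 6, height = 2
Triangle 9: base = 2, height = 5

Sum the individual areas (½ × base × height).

(1/2)×8×6 + (1/2)×2×5 + (1/2)×8×2 + (1/2)×4×8 + (1/2)×7×6 + (1/2)×2×3 + (1/2)×2×6 + (1/2)×6×2 + (1/2)×2×5 = 94.0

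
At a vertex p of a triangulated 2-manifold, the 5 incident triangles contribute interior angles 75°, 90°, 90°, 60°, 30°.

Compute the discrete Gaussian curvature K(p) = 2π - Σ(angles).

Sum of angles = 345°. K = 360° - 345° = 15°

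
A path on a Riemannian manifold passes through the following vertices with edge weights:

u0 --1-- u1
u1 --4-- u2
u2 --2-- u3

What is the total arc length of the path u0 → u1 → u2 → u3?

Arc length = 1 + 4 + 2 = 7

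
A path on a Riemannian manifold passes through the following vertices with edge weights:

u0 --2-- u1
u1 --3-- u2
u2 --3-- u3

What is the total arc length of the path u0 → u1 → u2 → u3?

Arc length = 2 + 3 + 3 = 8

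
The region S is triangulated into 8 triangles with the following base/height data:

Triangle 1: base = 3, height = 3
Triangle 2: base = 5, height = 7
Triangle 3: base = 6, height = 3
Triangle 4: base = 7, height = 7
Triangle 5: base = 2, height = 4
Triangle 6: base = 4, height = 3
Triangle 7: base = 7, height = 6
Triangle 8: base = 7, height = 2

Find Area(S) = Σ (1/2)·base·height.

(1/2)×3×3 + (1/2)×5×7 + (1/2)×6×3 + (1/2)×7×7 + (1/2)×2×4 + (1/2)×4×3 + (1/2)×7×6 + (1/2)×7×2 = 93.5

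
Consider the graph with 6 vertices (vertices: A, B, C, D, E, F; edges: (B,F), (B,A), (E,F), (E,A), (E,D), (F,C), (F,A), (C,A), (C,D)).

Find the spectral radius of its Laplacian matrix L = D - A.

Degrees: deg(A) = 4, deg(B) = 2, deg(C) = 3, deg(D) = 2, deg(E) = 3, deg(F) = 4.
L = D − A with rows/columns ordered (A, B, C, D, E, F):
  [ 4, -1, -1,  0, -1, -1]
  [-1,  2,  0,  0,  0, -1]
  [-1,  0,  3, -1,  0, -1]
  [ 0,  0, -1,  2, -1,  0]
  [-1,  0,  0, -1,  3, -1]
  [-1, -1, -1,  0, -1,  4]
Characteristic polynomial: det(λI − L) = λ(λ² − 7λ + 8)(λ − 3)²(λ − 5).
Roots: λ = 0; (λ² − 7λ + 8) = 0 ⇒ λ = (7 ± √17)/2 ≈ 1.4384, 5.5616; (λ − 3) = 0 ⇒ λ = 3 (multiplicity 2); (λ − 5) = 0 ⇒ λ = 5.
(Check: the roots sum (with multiplicity) to 18, matching trace L = Σdeg = 2·9 = 18.)
Laplacian eigenvalues: [0.0, 1.4384, 3.0, 3.0, 5.0, 5.5616]. Largest eigenvalue (spectral radius) = 5.5616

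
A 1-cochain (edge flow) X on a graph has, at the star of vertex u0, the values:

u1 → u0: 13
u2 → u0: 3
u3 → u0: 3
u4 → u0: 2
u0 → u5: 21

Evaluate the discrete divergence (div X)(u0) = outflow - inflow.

Divergence = sum of outgoing flows = (-13) + (-3) + (-3) + (-2) + 21 = 0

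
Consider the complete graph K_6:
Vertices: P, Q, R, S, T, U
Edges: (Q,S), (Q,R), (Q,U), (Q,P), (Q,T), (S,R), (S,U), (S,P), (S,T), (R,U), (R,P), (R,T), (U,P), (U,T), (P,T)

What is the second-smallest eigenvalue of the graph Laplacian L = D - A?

For the complete graph K_n, L = nI − J (J = all-ones matrix). J has eigenvalues n (once, eigenvector 𝟙) and 0 (multiplicity n−1), so L has eigenvalues 0 (once) and n (multiplicity n−1). Here n = 6: eigenvalue 0 once and 6 with multiplicity 5.
Laplacian eigenvalues: [0.0, 6.0, 6.0, 6.0, 6.0, 6.0]. Algebraic connectivity (smallest non-zero eigenvalue) = 6.0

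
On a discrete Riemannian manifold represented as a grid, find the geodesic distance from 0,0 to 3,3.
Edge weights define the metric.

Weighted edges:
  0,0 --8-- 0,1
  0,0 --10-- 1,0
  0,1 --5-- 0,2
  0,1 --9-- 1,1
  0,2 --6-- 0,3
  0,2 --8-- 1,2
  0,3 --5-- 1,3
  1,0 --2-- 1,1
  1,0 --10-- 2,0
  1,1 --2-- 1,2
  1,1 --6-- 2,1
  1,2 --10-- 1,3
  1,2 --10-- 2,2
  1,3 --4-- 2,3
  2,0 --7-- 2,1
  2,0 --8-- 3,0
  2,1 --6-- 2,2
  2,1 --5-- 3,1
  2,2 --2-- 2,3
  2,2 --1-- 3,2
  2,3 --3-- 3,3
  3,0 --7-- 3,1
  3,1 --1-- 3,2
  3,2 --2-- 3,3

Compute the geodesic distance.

Shortest path: 0,0 → 1,0 → 1,1 → 2,1 → 3,1 → 3,2 → 3,3, total weight = 26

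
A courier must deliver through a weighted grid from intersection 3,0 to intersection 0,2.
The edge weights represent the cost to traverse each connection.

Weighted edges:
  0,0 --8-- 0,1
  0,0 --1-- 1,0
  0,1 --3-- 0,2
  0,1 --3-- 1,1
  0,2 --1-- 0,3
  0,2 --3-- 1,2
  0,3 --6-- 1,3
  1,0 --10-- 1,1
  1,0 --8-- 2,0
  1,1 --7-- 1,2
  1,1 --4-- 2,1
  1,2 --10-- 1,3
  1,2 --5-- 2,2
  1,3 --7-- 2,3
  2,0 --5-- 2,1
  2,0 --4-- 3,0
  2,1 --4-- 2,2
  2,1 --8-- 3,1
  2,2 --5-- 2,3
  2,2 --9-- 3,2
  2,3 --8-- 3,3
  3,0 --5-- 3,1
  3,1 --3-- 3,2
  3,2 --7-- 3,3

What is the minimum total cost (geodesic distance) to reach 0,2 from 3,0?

Shortest path: 3,0 → 2,0 → 2,1 → 1,1 → 0,1 → 0,2, total weight = 19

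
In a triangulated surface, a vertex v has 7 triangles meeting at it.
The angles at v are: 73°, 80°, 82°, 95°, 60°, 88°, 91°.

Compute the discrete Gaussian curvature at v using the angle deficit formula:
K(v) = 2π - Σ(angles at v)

Sum of angles = 569°. K = 360° - 569° = -209° = -209π/180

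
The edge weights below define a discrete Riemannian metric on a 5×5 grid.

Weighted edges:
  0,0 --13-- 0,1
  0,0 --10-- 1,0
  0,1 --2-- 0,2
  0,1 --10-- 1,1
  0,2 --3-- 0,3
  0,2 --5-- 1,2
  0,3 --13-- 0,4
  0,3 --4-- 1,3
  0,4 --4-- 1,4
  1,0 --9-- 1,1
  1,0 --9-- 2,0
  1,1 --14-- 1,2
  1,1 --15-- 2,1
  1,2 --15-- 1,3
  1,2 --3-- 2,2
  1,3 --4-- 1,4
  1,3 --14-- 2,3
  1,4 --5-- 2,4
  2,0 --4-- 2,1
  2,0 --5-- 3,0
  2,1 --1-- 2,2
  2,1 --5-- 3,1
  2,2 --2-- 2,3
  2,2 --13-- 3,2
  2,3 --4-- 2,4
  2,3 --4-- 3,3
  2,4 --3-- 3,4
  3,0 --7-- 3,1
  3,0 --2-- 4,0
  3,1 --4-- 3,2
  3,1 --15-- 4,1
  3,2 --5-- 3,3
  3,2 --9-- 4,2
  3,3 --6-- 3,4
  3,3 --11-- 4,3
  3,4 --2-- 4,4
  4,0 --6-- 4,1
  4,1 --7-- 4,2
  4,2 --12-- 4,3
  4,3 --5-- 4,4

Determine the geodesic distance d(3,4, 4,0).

Shortest path: 3,4 → 2,4 → 2,3 → 2,2 → 2,1 → 2,0 → 3,0 → 4,0, total weight = 21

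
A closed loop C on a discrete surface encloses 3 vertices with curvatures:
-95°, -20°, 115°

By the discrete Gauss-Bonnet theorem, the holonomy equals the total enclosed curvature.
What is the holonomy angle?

Holonomy = total enclosed curvature = (-95°) + (-20°) + 115° = 0°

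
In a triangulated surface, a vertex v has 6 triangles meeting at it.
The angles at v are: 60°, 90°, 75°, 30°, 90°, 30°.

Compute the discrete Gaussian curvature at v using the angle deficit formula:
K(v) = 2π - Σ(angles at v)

Sum of angles = 375°. K = 360° - 375° = -15°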